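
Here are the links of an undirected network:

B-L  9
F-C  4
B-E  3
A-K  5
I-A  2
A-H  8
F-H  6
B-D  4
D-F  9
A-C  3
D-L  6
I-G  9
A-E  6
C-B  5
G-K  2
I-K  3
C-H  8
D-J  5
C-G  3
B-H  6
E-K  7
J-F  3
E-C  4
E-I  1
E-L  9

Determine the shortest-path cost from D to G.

Candidate routes:
D → B → E → C → G: 4+3+4+3 = 14
D → B → E → I → K → G: 4+3+1+3+2 = 13
D → B → C → G: 4+5+3 = 12
The minimum is 12 via D → B → C → G.

12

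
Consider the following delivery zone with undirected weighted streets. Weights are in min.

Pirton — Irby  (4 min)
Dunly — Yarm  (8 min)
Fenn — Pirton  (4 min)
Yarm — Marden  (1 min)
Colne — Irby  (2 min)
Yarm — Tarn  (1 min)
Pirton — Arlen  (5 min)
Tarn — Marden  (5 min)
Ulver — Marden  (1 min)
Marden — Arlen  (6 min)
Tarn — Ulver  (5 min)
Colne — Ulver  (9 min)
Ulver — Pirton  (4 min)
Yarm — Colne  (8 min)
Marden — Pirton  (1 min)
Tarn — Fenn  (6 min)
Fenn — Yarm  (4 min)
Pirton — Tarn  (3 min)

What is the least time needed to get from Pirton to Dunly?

10 min

Compare a few routes:
Pirton - Ulver - Marden - Yarm - Dunly: 4+1+1+8 = 14
Pirton - Marden - Yarm - Dunly: 1+1+8 = 10
Pirton - Tarn - Yarm - Dunly: 3+1+8 = 12
The minimum is 10 min via Pirton - Marden - Yarm - Dunly.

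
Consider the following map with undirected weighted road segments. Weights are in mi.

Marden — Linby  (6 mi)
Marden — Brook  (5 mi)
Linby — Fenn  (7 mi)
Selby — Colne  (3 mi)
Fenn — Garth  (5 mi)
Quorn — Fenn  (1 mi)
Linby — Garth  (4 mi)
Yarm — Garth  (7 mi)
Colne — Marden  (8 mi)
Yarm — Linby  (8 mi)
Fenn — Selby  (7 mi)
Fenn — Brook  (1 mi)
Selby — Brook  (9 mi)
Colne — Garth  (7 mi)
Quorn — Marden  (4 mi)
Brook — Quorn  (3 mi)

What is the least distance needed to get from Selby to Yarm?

17 mi

Enumerating some paths:
Selby–Fenn–Linby–Yarm: 7+7+8 = 22
Selby–Fenn–Garth–Yarm: 7+5+7 = 19
Selby–Colne–Garth–Yarm: 3+7+7 = 17
Selby–Colne–Garth–Linby–Yarm: 3+7+4+8 = 22
The minimum is 17 mi via Selby–Colne–Garth–Yarm.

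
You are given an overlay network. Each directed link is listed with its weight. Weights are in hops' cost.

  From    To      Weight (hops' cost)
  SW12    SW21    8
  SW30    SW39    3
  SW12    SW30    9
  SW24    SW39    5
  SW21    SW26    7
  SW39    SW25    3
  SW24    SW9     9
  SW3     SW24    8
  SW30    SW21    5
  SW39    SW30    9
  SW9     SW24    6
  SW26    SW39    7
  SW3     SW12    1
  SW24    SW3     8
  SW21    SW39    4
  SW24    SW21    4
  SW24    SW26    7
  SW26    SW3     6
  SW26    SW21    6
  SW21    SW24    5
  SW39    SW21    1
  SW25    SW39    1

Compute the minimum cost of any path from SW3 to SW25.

Settle nodes by increasing distance from SW3:
SW3: 0
SW12: 1  (via SW3)
SW24: 8  (via SW3)
SW21: 9  (via SW12)
SW30: 10  (via SW12)
SW39: 13  (via SW24)
SW26: 15  (via SW24)
SW25: 16  (via SW39)
Shortest route: SW3 → SW24 → SW39 → SW25 = 16 hops' cost.

16 hops' cost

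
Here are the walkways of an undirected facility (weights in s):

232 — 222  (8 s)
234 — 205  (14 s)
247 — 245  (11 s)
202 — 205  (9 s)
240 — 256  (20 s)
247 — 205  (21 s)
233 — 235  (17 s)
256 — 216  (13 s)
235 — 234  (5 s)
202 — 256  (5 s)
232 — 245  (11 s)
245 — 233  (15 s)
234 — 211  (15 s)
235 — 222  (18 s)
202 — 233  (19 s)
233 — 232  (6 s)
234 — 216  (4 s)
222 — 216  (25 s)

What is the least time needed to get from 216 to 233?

Shortest distances from 216:
216: 0
234: 4  (via 216)
235: 9  (via 234)
256: 13  (via 216)
205: 18  (via 234)
202: 18  (via 256)
211: 19  (via 234)
222: 25  (via 216)
233: 26  (via 235)
Shortest route: 216–234–235–233 = 26 s.

26 s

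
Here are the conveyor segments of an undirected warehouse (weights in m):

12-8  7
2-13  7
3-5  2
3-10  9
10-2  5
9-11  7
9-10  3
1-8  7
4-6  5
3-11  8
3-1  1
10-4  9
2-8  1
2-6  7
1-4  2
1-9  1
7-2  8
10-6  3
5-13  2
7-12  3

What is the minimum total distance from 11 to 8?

Compare a few routes:
11 → 9 → 10 → 2 → 8: 7+3+5+1 = 16
11 → 9 → 1 → 8: 7+1+7 = 15
11 → 3 → 1 → 8: 8+1+7 = 16
The minimum is 15 m via 11 → 9 → 1 → 8.

15 m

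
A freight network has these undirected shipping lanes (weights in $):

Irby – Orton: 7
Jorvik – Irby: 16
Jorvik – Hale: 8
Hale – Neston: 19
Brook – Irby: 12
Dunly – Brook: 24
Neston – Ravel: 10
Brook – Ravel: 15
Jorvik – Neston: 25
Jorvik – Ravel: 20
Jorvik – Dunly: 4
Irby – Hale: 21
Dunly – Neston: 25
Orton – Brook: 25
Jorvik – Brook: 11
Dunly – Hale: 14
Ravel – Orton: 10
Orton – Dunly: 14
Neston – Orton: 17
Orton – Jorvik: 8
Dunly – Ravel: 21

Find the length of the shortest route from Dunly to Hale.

Running Dijkstra from Dunly:
Dunly: 0
Jorvik: 4  (via Dunly)
Orton: 12  (via Jorvik)
Hale: 12  (via Jorvik)
Shortest route: Dunly → Jorvik → Hale = $12.

$12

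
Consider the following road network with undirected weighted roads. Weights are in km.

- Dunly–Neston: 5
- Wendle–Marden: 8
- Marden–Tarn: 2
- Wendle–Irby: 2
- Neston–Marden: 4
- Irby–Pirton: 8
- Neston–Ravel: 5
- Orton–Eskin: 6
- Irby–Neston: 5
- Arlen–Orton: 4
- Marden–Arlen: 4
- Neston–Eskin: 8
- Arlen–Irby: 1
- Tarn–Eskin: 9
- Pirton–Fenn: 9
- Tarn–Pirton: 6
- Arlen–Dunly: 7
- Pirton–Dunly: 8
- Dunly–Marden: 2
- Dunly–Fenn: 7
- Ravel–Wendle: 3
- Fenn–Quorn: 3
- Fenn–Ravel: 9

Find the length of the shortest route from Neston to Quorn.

Candidate routes:
Neston - Dunly - Fenn - Quorn: 5+7+3 = 15
Neston - Marden - Dunly - Fenn - Quorn: 4+2+7+3 = 16
Cheapest is Neston - Dunly - Fenn - Quorn at 15 km.

15 km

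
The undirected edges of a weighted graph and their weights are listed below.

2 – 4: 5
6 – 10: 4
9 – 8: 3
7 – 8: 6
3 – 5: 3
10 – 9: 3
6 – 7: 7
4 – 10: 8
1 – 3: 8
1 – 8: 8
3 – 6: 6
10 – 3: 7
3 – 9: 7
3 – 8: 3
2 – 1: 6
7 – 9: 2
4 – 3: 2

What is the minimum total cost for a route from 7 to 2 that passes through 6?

Shortest 7→6: 7 → 6 = 7
Best 6 to 2: 6 → 3 → 4 → 2 costing 13
Total via 6: 7 + 13 = 20.

20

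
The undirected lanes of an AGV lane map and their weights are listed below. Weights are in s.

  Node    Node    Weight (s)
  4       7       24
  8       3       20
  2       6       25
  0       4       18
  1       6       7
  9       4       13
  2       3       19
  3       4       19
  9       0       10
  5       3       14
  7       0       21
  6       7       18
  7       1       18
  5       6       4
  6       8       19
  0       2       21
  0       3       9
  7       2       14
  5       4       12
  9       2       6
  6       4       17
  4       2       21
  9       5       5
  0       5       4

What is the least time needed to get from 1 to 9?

Running Dijkstra from 1:
1: 0
6: 7  (via 1)
5: 11  (via 6)
0: 15  (via 5)
9: 16  (via 5)
Shortest route: 1–6–5–9 = 16 s.

16 s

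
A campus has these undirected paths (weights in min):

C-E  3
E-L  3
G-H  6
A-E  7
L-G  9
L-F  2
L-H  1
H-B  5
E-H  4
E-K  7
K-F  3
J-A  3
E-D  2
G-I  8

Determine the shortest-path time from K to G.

12 min

Candidate routes:
K - E - L - H - G: 7+3+1+6 = 17
K - F - L - H - G: 3+2+1+6 = 12
K - E - H - G: 7+4+6 = 17
K - F - L - G: 3+2+9 = 14
Cheapest is K - F - L - H - G at 12 min.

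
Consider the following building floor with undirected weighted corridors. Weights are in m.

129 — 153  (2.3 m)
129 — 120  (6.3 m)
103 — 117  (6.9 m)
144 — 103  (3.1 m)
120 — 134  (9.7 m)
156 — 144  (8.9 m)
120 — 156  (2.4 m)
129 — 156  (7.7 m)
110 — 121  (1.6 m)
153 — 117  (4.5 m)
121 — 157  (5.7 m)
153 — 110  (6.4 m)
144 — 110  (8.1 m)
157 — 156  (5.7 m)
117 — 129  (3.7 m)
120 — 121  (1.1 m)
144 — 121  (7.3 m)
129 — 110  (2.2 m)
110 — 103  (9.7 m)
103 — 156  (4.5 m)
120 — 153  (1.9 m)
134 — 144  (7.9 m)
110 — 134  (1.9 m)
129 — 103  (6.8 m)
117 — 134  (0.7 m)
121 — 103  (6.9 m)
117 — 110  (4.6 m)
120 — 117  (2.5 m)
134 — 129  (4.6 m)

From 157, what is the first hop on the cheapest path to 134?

Candidate routes:
157–121–120–117–134: 5.7+1.1+2.5+0.7 = 10
157–121–110–134: 5.7+1.6+1.9 = 9.2
157–121–110–117–134: 5.7+1.6+4.6+0.7 = 12.6
157–156–120–117–134: 5.7+2.4+2.5+0.7 = 11.3
The minimum is 9.2 m via 157–121–110–134.
So from 157 the first move is to 121.

121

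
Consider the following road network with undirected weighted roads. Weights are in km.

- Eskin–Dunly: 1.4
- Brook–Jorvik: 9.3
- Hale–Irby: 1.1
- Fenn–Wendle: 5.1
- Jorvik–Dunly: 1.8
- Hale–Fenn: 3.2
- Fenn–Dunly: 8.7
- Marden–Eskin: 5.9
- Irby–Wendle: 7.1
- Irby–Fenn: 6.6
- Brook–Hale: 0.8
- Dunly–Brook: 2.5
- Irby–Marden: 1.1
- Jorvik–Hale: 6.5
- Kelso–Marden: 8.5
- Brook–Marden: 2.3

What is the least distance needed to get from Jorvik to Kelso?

Candidate routes:
Jorvik → Dunly → Brook → Hale → Irby → Marden → Kelso: 1.8+2.5+0.8+1.1+1.1+8.5 = 15.8
Jorvik → Dunly → Brook → Marden → Kelso: 1.8+2.5+2.3+8.5 = 15.1
Cheapest is Jorvik → Dunly → Brook → Marden → Kelso at 15.1 km.

15.1 km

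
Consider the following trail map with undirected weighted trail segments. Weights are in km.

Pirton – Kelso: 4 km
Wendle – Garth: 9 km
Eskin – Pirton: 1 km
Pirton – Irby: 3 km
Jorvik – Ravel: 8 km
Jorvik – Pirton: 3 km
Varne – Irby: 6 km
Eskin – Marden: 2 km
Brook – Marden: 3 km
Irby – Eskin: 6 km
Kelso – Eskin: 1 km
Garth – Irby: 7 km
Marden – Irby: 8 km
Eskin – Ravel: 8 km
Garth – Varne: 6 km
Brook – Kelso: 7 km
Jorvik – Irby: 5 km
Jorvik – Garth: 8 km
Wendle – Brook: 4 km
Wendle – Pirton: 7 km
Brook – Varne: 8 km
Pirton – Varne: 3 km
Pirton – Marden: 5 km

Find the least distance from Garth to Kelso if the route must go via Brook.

Best Garth to Brook: Garth–Wendle–Brook costing 13
Shortest Brook→Kelso: Brook–Marden–Eskin–Kelso = 6
Total via Brook: 13 + 6 = 19 km.

19 km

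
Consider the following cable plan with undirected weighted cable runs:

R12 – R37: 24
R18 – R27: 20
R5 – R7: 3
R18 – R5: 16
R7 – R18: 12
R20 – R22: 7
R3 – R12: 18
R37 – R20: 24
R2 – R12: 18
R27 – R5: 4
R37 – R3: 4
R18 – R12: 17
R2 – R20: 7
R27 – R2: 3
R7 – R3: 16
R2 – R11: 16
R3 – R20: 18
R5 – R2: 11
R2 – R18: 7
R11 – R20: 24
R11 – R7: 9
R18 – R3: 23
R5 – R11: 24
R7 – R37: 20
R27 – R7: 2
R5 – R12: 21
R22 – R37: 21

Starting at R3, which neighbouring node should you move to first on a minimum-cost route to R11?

Candidate routes:
R3 - R7 - R11: 16+9 = 25
R3 - R37 - R7 - R11: 4+20+9 = 33
Cheapest is R3 - R7 - R11 at 25.
So from R3 the first move is to R7.

R7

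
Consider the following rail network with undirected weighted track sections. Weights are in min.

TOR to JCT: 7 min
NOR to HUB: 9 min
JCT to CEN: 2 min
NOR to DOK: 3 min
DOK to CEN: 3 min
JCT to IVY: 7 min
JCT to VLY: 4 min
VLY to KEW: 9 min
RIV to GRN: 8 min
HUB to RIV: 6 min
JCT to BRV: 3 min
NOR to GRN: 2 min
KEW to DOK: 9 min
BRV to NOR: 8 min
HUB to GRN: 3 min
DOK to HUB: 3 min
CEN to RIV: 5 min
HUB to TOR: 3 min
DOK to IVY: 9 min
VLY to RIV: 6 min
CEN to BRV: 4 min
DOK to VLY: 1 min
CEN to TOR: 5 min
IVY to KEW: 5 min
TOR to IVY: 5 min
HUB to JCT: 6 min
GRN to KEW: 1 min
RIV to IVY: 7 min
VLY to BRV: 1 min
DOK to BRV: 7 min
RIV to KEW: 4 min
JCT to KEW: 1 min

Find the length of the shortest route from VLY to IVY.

Compare a few routes:
VLY → DOK → HUB → TOR → IVY: 1+3+3+5 = 12
VLY → JCT → IVY: 4+7 = 11
VLY → DOK → IVY: 1+9 = 10
VLY → BRV → JCT → IVY: 1+3+7 = 11
The minimum is 10 min via VLY → DOK → IVY.

10 min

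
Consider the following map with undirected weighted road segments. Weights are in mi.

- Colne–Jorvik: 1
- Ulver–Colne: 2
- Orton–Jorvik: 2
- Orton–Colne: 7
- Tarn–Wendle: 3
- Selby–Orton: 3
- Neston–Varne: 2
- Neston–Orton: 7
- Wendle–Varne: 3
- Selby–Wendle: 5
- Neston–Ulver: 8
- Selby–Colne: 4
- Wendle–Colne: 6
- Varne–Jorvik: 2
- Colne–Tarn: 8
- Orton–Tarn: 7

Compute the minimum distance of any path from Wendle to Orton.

7 mi

Candidate routes:
Wendle - Selby - Orton: 5+3 = 8
Wendle - Colne - Jorvik - Orton: 6+1+2 = 9
Wendle - Varne - Jorvik - Orton: 3+2+2 = 7
Wendle - Tarn - Orton: 3+7 = 10
Cheapest is Wendle - Varne - Jorvik - Orton at 7 mi.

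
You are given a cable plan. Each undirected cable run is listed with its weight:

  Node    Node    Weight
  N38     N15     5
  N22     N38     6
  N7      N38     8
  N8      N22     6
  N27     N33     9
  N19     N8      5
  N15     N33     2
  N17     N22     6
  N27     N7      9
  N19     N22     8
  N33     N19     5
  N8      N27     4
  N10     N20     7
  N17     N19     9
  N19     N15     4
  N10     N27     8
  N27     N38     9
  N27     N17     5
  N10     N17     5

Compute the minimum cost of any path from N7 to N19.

Candidate routes:
N7 - N27 - N8 - N19: 9+4+5 = 18
N7 - N38 - N15 - N19: 8+5+4 = 17
The minimum is 17 via N7 - N38 - N15 - N19.

17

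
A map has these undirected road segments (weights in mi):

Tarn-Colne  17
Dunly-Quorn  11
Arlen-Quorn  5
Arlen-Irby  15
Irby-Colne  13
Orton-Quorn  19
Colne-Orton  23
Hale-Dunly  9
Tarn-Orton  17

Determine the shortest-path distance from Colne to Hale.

Candidate routes:
Colne–Irby–Arlen–Quorn–Dunly–Hale: 13+15+5+11+9 = 53
Colne–Orton–Quorn–Dunly–Hale: 23+19+11+9 = 62
Cheapest is Colne–Irby–Arlen–Quorn–Dunly–Hale at 53 mi.

53 mi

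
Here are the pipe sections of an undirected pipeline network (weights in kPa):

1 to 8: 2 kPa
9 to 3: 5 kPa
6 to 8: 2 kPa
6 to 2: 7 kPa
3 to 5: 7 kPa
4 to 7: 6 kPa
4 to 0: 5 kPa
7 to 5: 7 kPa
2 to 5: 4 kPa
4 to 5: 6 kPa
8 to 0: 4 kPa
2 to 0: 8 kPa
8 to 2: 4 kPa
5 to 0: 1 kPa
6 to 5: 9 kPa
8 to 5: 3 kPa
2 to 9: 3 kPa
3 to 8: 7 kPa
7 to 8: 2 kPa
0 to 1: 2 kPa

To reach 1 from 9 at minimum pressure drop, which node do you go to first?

2

Enumerating some paths:
9–2–8–1: 3+4+2 = 9
9–2–5–8–1: 3+4+3+2 = 12
9–2–8–5–0–1: 3+4+3+1+2 = 13
9–2–5–0–1: 3+4+1+2 = 10
Cheapest is 9–2–8–1 at 9 kPa.
So from 9 the first move is to 2.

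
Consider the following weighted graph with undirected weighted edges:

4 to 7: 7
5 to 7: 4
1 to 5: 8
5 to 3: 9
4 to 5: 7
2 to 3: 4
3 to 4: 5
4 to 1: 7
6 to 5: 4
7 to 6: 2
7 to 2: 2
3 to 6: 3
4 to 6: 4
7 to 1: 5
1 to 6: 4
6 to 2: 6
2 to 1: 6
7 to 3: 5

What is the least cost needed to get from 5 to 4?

7

Compare a few routes:
5–6–4: 4+4 = 8
5–7–6–4: 4+2+4 = 10
5–4: 7 = 7
The minimum is 7 via 5–4.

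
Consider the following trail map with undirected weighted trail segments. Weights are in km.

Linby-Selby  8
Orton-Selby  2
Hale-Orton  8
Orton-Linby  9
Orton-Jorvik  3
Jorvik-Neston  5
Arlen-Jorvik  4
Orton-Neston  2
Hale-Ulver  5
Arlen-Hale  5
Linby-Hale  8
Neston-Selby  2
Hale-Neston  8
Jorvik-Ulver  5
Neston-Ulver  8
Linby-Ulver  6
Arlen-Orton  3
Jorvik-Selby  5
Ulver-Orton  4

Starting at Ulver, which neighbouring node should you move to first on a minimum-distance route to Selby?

Orton

Compare a few routes:
Ulver–Orton–Neston–Selby: 4+2+2 = 8
Ulver–Jorvik–Selby: 5+5 = 10
Ulver–Orton–Selby: 4+2 = 6
Ulver–Jorvik–Orton–Selby: 5+3+2 = 10
Cheapest is Ulver–Orton–Selby at 6 km.
So from Ulver the first move is to Orton.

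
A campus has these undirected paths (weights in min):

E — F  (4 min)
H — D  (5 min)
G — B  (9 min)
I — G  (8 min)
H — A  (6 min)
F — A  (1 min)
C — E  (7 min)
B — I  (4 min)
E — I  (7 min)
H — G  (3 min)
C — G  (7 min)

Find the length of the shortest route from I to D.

16 min

Settle nodes by increasing distance from I:
I: 0
B: 4  (via I)
E: 7  (via I)
G: 8  (via I)
F: 11  (via E)
H: 11  (via G)
A: 12  (via F)
C: 14  (via E)
D: 16  (via H)
Shortest route: I → G → H → D = 16 min.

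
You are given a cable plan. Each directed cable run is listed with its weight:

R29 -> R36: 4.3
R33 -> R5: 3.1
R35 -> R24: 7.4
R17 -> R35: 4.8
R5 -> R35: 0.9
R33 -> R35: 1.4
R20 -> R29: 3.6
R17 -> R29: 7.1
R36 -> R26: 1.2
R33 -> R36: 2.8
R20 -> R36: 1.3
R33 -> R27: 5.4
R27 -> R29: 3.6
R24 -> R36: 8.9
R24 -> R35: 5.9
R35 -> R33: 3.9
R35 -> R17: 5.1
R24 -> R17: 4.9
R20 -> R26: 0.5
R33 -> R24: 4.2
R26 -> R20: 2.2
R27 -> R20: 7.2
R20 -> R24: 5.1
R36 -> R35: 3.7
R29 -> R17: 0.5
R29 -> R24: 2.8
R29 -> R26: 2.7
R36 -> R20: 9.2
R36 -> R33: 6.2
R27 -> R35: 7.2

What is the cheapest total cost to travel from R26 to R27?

Enumerating some paths:
R26–R20–R36–R33–R27: 2.2+1.3+6.2+5.4 = 15.1
R26–R20–R36–R35–R33–R27: 2.2+1.3+3.7+3.9+5.4 = 16.5
Cheapest is R26–R20–R36–R33–R27 at 15.1.

15.1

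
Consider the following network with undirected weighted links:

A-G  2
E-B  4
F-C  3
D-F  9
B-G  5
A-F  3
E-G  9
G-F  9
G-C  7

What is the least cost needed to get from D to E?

23

Settle nodes by increasing distance from D:
D: 0
F: 9  (via D)
A: 12  (via F)
C: 12  (via F)
G: 14  (via A)
B: 19  (via G)
E: 23  (via G)
Shortest route: D–F–A–G–E = 23.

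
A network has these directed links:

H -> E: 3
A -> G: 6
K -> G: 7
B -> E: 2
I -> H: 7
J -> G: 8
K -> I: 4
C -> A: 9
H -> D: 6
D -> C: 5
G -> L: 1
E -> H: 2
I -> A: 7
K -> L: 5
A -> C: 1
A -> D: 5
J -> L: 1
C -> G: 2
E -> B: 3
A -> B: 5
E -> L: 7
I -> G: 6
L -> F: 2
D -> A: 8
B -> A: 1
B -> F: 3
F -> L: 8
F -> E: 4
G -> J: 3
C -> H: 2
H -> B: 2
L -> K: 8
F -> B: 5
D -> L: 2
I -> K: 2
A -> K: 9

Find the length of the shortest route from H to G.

Compare a few routes:
H → B → A → C → G: 2+1+1+2 = 6
H → B → A → G: 2+1+6 = 9
H → E → B → A → C → G: 3+3+1+1+2 = 10
H → E → B → A → G: 3+3+1+6 = 13
Cheapest is H → B → A → C → G at 6.

6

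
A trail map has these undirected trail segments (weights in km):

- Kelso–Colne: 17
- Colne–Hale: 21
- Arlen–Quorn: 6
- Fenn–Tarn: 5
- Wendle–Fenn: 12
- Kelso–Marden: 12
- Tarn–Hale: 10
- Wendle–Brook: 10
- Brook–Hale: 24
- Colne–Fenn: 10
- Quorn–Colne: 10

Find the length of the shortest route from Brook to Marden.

Running Dijkstra from Brook:
Brook: 0
Wendle: 10  (via Brook)
Fenn: 22  (via Wendle)
Hale: 24  (via Brook)
Tarn: 27  (via Fenn)
Colne: 32  (via Fenn)
Quorn: 42  (via Colne)
Arlen: 48  (via Quorn)
Kelso: 49  (via Colne)
Marden: 61  (via Kelso)
Shortest route: Brook → Wendle → Fenn → Colne → Kelso → Marden = 61 km.

61 km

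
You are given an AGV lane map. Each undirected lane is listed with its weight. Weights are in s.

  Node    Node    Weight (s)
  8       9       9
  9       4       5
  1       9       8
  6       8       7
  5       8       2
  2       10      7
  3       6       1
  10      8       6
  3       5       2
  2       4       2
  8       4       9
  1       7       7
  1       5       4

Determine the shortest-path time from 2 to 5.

Enumerating some paths:
2 - 10 - 8 - 5: 7+6+2 = 15
2 - 4 - 8 - 5: 2+9+2 = 13
2 - 4 - 9 - 8 - 5: 2+5+9+2 = 18
2 - 4 - 9 - 1 - 5: 2+5+8+4 = 19
The minimum is 13 s via 2 - 4 - 8 - 5.

13 s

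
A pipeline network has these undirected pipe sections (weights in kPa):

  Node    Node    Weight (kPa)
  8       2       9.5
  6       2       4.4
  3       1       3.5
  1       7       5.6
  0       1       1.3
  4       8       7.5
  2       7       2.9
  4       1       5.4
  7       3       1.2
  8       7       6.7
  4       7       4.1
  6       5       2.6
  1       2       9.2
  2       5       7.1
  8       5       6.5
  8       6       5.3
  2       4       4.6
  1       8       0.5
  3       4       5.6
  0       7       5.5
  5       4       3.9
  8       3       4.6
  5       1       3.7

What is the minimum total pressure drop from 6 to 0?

7.1 kPa

Compare a few routes:
6 - 8 - 1 - 0: 5.3+0.5+1.3 = 7.1
6 - 5 - 1 - 0: 2.6+3.7+1.3 = 7.6
The minimum is 7.1 kPa via 6 - 8 - 1 - 0.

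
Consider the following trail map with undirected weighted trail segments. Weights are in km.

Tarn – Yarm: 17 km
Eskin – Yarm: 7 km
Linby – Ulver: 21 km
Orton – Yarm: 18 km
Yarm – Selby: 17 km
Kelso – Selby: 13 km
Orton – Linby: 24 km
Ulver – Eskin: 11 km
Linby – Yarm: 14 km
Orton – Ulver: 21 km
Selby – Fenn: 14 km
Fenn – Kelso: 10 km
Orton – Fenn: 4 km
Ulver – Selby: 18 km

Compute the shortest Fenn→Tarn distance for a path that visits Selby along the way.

48 km

Best Fenn to Selby: Fenn → Selby costing 14
Best Selby to Tarn: Selby → Yarm → Tarn costing 34
Total via Selby: 14 + 34 = 48 km.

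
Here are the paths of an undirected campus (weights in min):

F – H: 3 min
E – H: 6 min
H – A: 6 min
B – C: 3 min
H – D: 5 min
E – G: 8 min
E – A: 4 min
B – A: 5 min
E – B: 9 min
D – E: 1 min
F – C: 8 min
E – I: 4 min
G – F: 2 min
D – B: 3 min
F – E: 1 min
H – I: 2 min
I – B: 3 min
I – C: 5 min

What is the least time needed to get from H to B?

5 min

Compare a few routes:
H - I - B: 2+3 = 5
H - D - B: 5+3 = 8
The minimum is 5 min via H - I - B.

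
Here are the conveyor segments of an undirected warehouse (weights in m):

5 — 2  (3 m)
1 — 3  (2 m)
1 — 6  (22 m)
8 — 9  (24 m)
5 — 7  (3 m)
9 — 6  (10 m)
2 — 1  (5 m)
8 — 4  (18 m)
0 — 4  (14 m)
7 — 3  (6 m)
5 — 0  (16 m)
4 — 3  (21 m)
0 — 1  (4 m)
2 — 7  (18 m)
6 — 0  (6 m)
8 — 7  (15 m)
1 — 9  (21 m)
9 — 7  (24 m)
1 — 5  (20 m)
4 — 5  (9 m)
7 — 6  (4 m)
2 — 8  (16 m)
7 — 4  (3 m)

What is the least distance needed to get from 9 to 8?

24 m

Enumerating some paths:
9 - 6 - 7 - 8: 10+4+15 = 29
9 - 8: 24 = 24
The minimum is 24 m via 9 - 8.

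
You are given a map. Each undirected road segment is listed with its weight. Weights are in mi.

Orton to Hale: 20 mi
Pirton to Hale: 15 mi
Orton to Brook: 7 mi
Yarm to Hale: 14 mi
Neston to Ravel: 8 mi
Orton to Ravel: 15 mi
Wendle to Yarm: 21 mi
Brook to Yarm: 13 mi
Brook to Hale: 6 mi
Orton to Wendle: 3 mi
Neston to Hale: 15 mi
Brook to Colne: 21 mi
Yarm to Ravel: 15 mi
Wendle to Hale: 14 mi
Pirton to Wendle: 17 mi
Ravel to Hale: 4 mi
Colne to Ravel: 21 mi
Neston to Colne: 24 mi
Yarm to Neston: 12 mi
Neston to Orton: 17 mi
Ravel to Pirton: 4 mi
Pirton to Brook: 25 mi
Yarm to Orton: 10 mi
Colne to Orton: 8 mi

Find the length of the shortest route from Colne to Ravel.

21 mi

Running Dijkstra from Colne:
Colne: 0
Orton: 8  (via Colne)
Wendle: 11  (via Orton)
Brook: 15  (via Orton)
Yarm: 18  (via Orton)
Hale: 21  (via Brook)
Ravel: 21  (via Colne)
Shortest route: Colne–Ravel = 21 mi.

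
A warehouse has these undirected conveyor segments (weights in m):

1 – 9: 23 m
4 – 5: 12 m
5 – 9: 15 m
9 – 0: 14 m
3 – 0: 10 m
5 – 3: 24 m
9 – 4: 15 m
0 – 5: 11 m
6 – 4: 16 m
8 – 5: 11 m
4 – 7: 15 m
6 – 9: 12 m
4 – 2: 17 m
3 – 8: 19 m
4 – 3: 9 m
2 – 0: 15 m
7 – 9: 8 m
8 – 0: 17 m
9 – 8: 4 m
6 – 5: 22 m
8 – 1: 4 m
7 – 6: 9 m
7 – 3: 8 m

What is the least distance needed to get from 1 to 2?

Candidate routes:
1 - 8 - 9 - 4 - 2: 4+4+15+17 = 40
1 - 8 - 9 - 0 - 2: 4+4+14+15 = 37
1 - 8 - 0 - 2: 4+17+15 = 36
1 - 8 - 5 - 0 - 2: 4+11+11+15 = 41
The minimum is 36 m via 1 - 8 - 0 - 2.

36 m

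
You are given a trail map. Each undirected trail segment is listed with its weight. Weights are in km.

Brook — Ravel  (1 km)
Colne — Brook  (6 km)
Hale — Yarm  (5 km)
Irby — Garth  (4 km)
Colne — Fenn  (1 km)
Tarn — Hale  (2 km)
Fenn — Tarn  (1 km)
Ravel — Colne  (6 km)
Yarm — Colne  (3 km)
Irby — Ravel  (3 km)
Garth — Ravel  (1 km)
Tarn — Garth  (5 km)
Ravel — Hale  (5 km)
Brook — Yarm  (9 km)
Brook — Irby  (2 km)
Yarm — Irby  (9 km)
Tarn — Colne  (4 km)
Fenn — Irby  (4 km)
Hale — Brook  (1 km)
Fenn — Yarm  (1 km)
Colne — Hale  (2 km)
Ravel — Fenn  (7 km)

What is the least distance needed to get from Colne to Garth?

Settle nodes by increasing distance from Colne:
Colne: 0
Fenn: 1  (via Colne)
Yarm: 2  (via Fenn)
Hale: 2  (via Colne)
Tarn: 2  (via Fenn)
Brook: 3  (via Hale)
Ravel: 4  (via Brook)
Garth: 5  (via Ravel)
Shortest route: Colne → Hale → Brook → Ravel → Garth = 5 km.

5 km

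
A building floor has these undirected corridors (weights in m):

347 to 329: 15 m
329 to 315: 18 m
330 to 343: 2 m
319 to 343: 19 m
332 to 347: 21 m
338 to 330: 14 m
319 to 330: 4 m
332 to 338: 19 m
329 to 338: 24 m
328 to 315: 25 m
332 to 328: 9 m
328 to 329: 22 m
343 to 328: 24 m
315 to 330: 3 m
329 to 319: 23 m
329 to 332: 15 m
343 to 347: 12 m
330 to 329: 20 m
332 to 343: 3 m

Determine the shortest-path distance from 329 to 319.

Shortest distances from 329:
329: 0
347: 15  (via 329)
332: 15  (via 329)
315: 18  (via 329)
343: 18  (via 332)
330: 20  (via 329)
328: 22  (via 329)
319: 23  (via 329)
Shortest route: 329 → 319 = 23 m.

23 m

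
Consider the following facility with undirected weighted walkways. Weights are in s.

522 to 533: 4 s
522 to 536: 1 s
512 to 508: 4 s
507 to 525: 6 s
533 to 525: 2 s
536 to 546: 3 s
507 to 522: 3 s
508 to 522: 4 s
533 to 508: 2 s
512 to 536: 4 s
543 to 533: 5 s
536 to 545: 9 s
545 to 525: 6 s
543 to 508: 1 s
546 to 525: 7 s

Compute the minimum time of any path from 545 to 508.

Compare a few routes:
545 - 525 - 533 - 543 - 508: 6+2+5+1 = 14
545 - 536 - 522 - 508: 9+1+4 = 14
545 - 525 - 533 - 508: 6+2+2 = 10
Cheapest is 545 - 525 - 533 - 508 at 10 s.

10 s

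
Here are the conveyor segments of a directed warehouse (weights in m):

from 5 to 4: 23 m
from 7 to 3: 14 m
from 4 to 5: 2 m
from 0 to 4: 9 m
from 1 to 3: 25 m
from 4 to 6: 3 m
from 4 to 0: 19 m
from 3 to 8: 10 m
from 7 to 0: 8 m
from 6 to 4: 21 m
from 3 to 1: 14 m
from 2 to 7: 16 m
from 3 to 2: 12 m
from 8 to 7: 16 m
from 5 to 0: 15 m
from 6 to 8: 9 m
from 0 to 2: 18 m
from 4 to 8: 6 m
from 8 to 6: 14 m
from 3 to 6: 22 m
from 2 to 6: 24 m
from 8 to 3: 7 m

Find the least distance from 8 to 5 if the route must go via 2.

Best 8 to 2: 8 → 3 → 2 costing 19
Shortest 2→5: 2 → 7 → 0 → 4 → 5 = 35
Total via 2: 19 + 35 = 54 m.

54 m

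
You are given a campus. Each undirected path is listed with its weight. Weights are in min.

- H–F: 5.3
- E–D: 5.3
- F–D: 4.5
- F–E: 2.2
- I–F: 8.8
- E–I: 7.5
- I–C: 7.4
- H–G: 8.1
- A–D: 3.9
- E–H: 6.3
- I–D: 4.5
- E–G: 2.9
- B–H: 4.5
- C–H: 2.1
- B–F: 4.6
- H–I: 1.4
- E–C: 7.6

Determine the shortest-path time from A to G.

12.1 min

Settle nodes by increasing distance from A:
A: 0
D: 3.9  (via A)
F: 8.4  (via D)
I: 8.4  (via D)
E: 9.2  (via D)
H: 9.8  (via I)
C: 11.9  (via H)
G: 12.1  (via E)
Shortest route: A → D → E → G = 12.1 min.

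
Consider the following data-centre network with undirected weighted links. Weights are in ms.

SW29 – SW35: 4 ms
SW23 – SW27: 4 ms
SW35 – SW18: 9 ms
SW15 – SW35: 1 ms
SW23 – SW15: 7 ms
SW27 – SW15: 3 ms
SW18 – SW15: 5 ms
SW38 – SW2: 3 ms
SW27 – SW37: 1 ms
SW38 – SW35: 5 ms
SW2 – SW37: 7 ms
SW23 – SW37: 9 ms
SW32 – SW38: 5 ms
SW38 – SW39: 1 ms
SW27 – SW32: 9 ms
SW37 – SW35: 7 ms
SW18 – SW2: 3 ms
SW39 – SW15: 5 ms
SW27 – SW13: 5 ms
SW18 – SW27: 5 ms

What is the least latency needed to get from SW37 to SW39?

9 ms

Shortest distances from SW37:
SW37: 0
SW27: 1  (via SW37)
SW15: 4  (via SW27)
SW35: 5  (via SW15)
SW23: 5  (via SW27)
SW18: 6  (via SW27)
SW13: 6  (via SW27)
SW2: 7  (via SW37)
SW29: 9  (via SW35)
SW39: 9  (via SW15)
Shortest route: SW37 → SW27 → SW15 → SW39 = 9 ms.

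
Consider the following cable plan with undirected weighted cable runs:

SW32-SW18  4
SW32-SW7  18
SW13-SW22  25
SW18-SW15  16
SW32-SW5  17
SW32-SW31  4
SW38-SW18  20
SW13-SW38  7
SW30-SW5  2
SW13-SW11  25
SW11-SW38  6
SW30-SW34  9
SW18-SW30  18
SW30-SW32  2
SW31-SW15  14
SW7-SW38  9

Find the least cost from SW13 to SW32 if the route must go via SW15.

61

Best SW13 to SW15: SW13–SW38–SW18–SW15 costing 43
Shortest SW15→SW32: SW15–SW31–SW32 = 18
Total via SW15: 43 + 18 = 61.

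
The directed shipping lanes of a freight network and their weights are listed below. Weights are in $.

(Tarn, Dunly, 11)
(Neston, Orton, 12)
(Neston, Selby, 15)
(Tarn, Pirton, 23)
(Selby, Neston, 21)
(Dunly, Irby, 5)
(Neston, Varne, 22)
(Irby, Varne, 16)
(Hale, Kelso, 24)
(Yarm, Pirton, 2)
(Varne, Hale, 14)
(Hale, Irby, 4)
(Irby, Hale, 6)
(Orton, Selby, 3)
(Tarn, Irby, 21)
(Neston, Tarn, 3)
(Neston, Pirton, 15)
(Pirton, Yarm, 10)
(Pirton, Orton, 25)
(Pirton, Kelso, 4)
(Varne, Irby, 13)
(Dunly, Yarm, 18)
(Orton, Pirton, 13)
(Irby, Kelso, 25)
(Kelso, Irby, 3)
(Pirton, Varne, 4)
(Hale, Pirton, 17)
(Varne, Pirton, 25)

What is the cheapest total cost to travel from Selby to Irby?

$40

Enumerating some paths:
Selby–Neston–Tarn–Dunly–Irby: 21+3+11+5 = 40
Selby–Neston–Pirton–Kelso–Irby: 21+15+4+3 = 43
Cheapest is Selby–Neston–Tarn–Dunly–Irby at $40.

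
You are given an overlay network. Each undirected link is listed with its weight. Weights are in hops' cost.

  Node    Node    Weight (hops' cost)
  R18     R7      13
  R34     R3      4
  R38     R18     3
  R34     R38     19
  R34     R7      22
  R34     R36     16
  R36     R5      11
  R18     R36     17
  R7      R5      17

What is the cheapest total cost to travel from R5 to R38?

Running Dijkstra from R5:
R5: 0
R36: 11  (via R5)
R7: 17  (via R5)
R34: 27  (via R36)
R18: 28  (via R36)
R3: 31  (via R34)
R38: 31  (via R18)
Shortest route: R5–R36–R18–R38 = 31 hops' cost.

31 hops' cost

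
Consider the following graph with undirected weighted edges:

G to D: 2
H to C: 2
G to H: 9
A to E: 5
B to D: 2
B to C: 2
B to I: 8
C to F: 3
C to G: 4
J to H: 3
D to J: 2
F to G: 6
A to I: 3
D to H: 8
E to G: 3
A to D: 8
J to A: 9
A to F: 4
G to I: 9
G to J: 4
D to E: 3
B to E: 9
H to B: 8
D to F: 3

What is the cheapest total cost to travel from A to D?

Shortest distances from A:
A: 0
I: 3  (via A)
F: 4  (via A)
E: 5  (via A)
C: 7  (via F)
D: 7  (via F)
Shortest route: A → F → D = 7.

7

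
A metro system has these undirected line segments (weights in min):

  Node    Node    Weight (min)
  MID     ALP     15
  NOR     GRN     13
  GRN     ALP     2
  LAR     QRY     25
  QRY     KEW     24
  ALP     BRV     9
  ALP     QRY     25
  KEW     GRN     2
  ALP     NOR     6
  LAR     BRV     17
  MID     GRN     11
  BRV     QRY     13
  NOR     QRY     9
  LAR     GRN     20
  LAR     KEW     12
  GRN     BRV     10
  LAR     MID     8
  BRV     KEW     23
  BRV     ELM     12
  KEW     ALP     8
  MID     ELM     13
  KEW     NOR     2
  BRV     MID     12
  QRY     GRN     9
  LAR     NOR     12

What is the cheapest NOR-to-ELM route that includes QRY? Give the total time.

34 min

Best NOR to QRY: NOR → QRY costing 9
Shortest QRY→ELM: QRY → BRV → ELM = 25
Total via QRY: 9 + 25 = 34 min.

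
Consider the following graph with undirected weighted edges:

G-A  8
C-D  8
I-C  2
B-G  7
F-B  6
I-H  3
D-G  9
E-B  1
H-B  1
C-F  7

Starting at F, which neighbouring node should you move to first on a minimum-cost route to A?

Candidate routes:
F → B → H → I → C → D → G → A: 6+1+3+2+8+9+8 = 37
F → C → D → G → A: 7+8+9+8 = 32
F → B → G → A: 6+7+8 = 21
F → C → I → H → B → G → A: 7+2+3+1+7+8 = 28
Cheapest is F → B → G → A at 21.
So from F the first move is to B.

B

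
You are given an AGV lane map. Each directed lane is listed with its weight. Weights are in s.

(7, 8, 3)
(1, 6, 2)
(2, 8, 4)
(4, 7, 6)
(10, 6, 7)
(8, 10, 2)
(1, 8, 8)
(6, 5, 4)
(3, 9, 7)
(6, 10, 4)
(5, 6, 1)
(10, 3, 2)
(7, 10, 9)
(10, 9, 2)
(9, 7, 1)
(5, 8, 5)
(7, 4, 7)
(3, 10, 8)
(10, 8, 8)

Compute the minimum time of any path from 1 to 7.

9 s

Enumerating some paths:
1–8–10–9–7: 8+2+2+1 = 13
1–6–10–9–7: 2+4+2+1 = 9
1–6–5–8–10–9–7: 2+4+5+2+2+1 = 16
Cheapest is 1–6–10–9–7 at 9 s.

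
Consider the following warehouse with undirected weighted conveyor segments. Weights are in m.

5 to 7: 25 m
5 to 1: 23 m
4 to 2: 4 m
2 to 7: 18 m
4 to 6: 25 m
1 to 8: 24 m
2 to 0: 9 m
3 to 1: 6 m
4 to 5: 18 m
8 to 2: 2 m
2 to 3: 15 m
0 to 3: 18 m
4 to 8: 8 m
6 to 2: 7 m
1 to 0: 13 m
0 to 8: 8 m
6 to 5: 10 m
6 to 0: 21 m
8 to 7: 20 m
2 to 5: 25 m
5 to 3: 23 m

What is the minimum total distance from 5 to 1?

23 m

Candidate routes:
5 → 3 → 1: 23+6 = 29
5 → 1: 23 = 23
5 → 6 → 2 → 0 → 1: 10+7+9+13 = 39
5 → 6 → 2 → 3 → 1: 10+7+15+6 = 38
The minimum is 23 m via 5 → 1.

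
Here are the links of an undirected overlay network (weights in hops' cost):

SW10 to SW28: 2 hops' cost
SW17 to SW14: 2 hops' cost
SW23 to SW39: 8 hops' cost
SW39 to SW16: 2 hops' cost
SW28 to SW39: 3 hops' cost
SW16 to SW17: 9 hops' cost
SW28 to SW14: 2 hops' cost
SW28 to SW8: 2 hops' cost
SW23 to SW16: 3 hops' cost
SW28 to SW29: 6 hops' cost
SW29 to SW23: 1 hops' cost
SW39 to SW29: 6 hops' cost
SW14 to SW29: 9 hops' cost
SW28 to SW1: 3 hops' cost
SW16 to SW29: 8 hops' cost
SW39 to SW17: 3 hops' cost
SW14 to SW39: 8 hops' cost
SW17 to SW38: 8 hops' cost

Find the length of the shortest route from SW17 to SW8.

Enumerating some paths:
SW17 - SW39 - SW14 - SW28 - SW8: 3+8+2+2 = 15
SW17 - SW39 - SW28 - SW8: 3+3+2 = 8
SW17 - SW14 - SW39 - SW28 - SW8: 2+8+3+2 = 15
SW17 - SW14 - SW28 - SW8: 2+2+2 = 6
The minimum is 6 hops' cost via SW17 - SW14 - SW28 - SW8.

6 hops' cost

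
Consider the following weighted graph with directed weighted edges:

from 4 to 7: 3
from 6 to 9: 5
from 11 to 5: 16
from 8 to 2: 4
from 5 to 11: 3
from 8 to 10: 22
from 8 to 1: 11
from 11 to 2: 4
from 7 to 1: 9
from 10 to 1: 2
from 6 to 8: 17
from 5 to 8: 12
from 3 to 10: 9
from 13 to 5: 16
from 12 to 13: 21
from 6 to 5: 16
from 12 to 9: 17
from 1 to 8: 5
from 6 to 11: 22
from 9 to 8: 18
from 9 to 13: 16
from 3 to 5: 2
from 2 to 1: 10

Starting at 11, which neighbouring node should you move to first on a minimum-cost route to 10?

2

Candidate routes:
11 → 2 → 1 → 8 → 10: 4+10+5+22 = 41
11 → 5 → 8 → 10: 16+12+22 = 50
The minimum is 41 via 11 → 2 → 1 → 8 → 10.
So from 11 the first move is to 2.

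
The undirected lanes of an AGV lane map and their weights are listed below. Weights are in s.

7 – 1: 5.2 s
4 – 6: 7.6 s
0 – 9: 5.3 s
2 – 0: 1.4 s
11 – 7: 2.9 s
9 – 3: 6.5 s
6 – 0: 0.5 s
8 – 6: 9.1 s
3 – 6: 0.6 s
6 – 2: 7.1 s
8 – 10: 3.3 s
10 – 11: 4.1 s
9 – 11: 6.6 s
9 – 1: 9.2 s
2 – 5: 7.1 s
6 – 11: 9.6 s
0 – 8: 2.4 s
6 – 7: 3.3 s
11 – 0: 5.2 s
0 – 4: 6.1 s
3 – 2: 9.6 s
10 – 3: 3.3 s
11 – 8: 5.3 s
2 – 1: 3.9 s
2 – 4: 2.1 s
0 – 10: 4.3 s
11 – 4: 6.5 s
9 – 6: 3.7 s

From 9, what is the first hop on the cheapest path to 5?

6

Enumerating some paths:
9 → 6 → 0 → 2 → 5: 3.7+0.5+1.4+7.1 = 12.7
9 → 0 → 2 → 5: 5.3+1.4+7.1 = 13.8
9 → 3 → 6 → 0 → 2 → 5: 6.5+0.6+0.5+1.4+7.1 = 16.1
Cheapest is 9 → 6 → 0 → 2 → 5 at 12.7 s.
So from 9 the first move is to 6.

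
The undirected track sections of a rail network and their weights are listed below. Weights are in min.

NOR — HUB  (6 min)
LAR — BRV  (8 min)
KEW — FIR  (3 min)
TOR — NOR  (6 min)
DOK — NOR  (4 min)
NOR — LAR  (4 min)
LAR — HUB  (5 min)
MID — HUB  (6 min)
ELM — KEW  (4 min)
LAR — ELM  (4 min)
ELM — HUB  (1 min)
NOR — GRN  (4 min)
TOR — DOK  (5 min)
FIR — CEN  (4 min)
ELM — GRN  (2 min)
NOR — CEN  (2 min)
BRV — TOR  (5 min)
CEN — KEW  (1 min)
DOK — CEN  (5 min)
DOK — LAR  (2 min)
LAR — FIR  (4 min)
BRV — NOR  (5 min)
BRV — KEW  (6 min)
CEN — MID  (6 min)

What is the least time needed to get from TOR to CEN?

8 min

Compare a few routes:
TOR - DOK - CEN: 5+5 = 10
TOR - DOK - NOR - CEN: 5+4+2 = 11
TOR - NOR - CEN: 6+2 = 8
Cheapest is TOR - NOR - CEN at 8 min.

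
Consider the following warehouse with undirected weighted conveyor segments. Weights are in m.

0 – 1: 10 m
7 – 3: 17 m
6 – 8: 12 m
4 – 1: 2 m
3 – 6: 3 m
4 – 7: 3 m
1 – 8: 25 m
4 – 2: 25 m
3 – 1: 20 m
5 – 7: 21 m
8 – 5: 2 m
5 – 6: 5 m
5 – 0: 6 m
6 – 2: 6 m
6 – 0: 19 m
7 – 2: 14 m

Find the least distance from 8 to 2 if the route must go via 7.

37 m

Best 8 to 7: 8–5–7 costing 23
Shortest 7→2: 7–2 = 14
Total via 7: 23 + 14 = 37 m.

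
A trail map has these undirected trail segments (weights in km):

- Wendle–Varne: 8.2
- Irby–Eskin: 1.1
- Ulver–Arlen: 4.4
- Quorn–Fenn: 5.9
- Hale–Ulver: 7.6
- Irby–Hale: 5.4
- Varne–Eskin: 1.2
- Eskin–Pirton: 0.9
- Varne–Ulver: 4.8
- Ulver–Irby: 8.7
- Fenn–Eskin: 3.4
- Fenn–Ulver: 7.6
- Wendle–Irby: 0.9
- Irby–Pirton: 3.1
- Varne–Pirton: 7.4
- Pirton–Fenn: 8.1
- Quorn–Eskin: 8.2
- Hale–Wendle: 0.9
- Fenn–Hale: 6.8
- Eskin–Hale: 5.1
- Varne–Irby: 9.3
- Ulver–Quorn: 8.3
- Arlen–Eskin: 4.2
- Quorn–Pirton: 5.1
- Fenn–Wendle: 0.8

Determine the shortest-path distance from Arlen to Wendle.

6.2 km

Running Dijkstra from Arlen:
Arlen: 0
Eskin: 4.2  (via Arlen)
Ulver: 4.4  (via Arlen)
Pirton: 5.1  (via Eskin)
Irby: 5.3  (via Eskin)
Varne: 5.4  (via Eskin)
Wendle: 6.2  (via Irby)
Shortest route: Arlen–Eskin–Irby–Wendle = 6.2 km.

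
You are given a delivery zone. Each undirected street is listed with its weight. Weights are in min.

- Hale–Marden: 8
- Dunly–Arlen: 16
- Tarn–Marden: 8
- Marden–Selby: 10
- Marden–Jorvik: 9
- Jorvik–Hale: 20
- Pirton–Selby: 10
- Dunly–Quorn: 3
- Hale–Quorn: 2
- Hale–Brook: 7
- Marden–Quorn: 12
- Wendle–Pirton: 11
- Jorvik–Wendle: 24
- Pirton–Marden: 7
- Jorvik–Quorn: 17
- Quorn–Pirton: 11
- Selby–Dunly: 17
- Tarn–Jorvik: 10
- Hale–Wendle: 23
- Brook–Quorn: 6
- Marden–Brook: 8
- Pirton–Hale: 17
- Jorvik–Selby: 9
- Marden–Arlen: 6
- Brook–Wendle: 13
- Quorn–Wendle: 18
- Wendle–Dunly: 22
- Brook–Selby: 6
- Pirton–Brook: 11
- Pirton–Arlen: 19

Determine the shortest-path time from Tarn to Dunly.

21 min

Candidate routes:
Tarn - Marden - Quorn - Dunly: 8+12+3 = 23
Tarn - Marden - Hale - Quorn - Dunly: 8+8+2+3 = 21
Cheapest is Tarn - Marden - Hale - Quorn - Dunly at 21 min.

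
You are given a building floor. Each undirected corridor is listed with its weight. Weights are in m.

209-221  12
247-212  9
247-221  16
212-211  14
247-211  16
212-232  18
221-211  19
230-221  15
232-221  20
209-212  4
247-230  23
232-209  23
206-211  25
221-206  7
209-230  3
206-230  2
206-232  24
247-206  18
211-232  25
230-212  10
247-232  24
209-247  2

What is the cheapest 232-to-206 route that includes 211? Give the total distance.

48 m

Best 232 to 211: 232–211 costing 25
Best 211 to 206: 211–212–209–230–206 costing 23
Total via 211: 25 + 23 = 48 m.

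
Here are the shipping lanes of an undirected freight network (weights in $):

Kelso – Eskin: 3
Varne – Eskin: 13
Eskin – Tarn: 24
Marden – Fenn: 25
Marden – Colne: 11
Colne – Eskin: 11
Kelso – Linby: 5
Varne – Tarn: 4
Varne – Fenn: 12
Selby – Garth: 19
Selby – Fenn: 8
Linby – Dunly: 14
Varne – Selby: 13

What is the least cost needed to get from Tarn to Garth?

$36

Settle nodes by increasing distance from Tarn:
Tarn: 0
Varne: 4  (via Tarn)
Fenn: 16  (via Varne)
Selby: 17  (via Varne)
Eskin: 17  (via Varne)
Kelso: 20  (via Eskin)
Linby: 25  (via Kelso)
Colne: 28  (via Eskin)
Garth: 36  (via Selby)
Shortest route: Tarn–Varne–Selby–Garth = $36.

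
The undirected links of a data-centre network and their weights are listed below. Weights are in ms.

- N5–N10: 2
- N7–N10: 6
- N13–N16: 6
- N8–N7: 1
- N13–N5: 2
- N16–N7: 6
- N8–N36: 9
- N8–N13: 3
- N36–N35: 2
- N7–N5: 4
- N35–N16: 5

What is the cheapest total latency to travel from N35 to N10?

Candidate routes:
N35–N16–N7–N5–N10: 5+6+4+2 = 17
N35–N16–N7–N10: 5+6+6 = 17
N35–N16–N13–N5–N10: 5+6+2+2 = 15
The minimum is 15 ms via N35–N16–N13–N5–N10.

15 ms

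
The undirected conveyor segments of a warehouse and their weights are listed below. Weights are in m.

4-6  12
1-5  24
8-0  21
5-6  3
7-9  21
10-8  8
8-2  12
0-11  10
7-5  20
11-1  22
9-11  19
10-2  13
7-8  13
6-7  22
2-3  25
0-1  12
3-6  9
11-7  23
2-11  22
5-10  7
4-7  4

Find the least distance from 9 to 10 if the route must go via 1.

72 m

Shortest 9→1: 9–11–1 = 41
Best 1 to 10: 1–5–10 costing 31
Total via 1: 41 + 31 = 72 m.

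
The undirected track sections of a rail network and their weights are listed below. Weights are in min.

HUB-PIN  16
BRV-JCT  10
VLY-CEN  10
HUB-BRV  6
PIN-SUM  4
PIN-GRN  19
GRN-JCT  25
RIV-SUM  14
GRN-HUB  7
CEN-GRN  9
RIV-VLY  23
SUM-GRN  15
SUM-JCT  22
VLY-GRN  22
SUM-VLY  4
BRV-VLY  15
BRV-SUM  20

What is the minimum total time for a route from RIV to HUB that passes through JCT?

52 min

Best RIV to JCT: RIV → SUM → JCT costing 36
Shortest JCT→HUB: JCT → BRV → HUB = 16
Total via JCT: 36 + 16 = 52 min.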